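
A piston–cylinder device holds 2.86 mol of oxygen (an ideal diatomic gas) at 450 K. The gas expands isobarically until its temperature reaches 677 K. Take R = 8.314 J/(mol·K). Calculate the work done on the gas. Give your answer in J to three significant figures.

Isobaric: W = P ΔV = nR ΔT.
W = (2.86)(8.314)(677 − 450) = 5398 J.
Work on gas = −W_by = -5398 J.

W ≈ -5400 J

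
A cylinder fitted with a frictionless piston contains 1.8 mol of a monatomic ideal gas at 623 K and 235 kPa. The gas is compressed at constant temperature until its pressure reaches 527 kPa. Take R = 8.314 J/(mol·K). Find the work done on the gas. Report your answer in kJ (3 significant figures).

W ≈ 7.53 kJ

Isothermal process: W = nRT ln(V₂/V₁) = nRT ln(P₁/P₂).
W = (1.8)(8.314)(623) × ln(235/527)
  = 9323 × ln(0.4459) = 9323 × -0.8076
W_by_gas = -7530 J; work on gas = −W_by = 7530 J.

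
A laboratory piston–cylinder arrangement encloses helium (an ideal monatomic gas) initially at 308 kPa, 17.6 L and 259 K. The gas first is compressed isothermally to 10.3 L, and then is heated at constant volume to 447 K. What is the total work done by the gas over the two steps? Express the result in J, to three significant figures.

Step 1 (isothermal): W = P₁V₁ ln(V₂/V₁) = (5421) ln(10.3/17.6) = -2904 J.
Step 2 (isochoric): W = 0 (constant volume).
W_total = -2904 + 0 = -2904 J.

W_total ≈ -2900 J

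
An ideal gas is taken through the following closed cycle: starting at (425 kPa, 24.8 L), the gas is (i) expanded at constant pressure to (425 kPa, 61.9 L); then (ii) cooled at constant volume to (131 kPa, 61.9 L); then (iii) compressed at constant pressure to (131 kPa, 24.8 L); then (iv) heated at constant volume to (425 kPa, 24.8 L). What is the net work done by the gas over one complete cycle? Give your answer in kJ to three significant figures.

W_net ≈ 10.9 kJ

Constant-volume legs do no work.
W(i) = (425)(61.9 − 24.8) = 15767 J; W(iii) = (131)(24.8 − 61.9) = -4860 J.
W_net = 15767 − 4860 = 10907 J (the clockwise enclosed area).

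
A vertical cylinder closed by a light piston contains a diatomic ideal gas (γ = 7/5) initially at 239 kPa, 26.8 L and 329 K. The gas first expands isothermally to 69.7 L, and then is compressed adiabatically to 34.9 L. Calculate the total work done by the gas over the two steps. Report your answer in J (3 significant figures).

Step 1 (isothermal): W = P₁V₁ ln(V₂/V₁) = (6405) ln(69.7/26.8) = 6122 J.
After step 1: P = 91.9 kPa, V = 69.7 L, T = 329 K.
Step 2 (adiabatic): W = (P₁V₁ − P₂V₂)/(γ−1) = (6405 − 8447)/0.4 = -5104 J.
W_total = 6122 − 5104 = 1018 J.

W_total ≈ 1020 J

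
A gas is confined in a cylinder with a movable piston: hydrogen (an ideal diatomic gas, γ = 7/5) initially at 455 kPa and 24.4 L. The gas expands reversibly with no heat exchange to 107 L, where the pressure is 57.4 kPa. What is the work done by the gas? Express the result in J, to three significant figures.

Adiabatic: W = (P₁V₁ − P₂V₂)/(γ − 1) with γ = 7/5.
P₁V₁ = 11102 J, P₂V₂ = 6142 J.
W = (11102 − 6142) / 0.4 = 12401 J.

W ≈ 12400 J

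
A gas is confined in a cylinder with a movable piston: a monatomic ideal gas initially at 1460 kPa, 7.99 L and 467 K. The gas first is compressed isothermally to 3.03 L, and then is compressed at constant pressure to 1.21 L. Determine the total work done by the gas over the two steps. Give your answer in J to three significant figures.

W_total ≈ -18300 J

Step 1 (isothermal): W = P₁V₁ ln(V₂/V₁) = (11665) ln(3.03/7.99) = -11311 J.
After step 1: P = 3850 kPa, V = 3.03 L, T = 467 K.
Step 2 (isobaric): W = PΔV = (3850 kPa)(1.21 − 3.03 L) = -7007 J.
W_total = -11311 − 7007 = -18318 J.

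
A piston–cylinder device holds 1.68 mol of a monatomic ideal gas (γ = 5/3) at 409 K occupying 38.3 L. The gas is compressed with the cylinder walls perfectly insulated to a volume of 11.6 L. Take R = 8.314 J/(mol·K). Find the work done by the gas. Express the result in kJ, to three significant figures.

W ≈ -10.4 kJ

Adiabatic: TV^(γ−1) = const with γ = 5/3.
T₂ = T₁ (V₁/V₂)^(γ−1) = 409 × (38.3/11.6)^0.667 = 409 × 2.217 = 906.9 K.
W_by = nCᵥ(T₁ − T₂) = (1.68)(12.47)(409 − 906.9) = -10431 J.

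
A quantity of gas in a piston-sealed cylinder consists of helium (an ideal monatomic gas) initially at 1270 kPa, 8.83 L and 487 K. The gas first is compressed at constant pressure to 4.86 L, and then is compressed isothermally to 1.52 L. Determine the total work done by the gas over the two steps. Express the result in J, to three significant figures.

Step 1 (isobaric): W = PΔV = (1270 kPa)(4.86 − 8.83 L) = -5042 J.
After step 1: P = 1270 kPa, V = 4.86 L, T = 268 K.
Step 2 (isothermal): W = P₁V₁ ln(V₂/V₁) = (6172) ln(1.52/4.86) = -7174 J.
W_total = -5042 − 7174 = -12216 J.

W_total ≈ -12200 J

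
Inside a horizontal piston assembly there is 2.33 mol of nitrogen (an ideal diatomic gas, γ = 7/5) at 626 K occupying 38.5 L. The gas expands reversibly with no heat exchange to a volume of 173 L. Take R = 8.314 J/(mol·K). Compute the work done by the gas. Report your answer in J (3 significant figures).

W ≈ 13700 J

Adiabatic: TV^(γ−1) = const with γ = 7/5.
T₂ = T₁ (V₁/V₂)^(γ−1) = 626 × (38.5/173)^0.4 = 626 × 0.5482 = 343.2 K.
W_by = nCᵥ(T₁ − T₂) = (2.33)(20.79)(626 − 343.2) = 13696 J.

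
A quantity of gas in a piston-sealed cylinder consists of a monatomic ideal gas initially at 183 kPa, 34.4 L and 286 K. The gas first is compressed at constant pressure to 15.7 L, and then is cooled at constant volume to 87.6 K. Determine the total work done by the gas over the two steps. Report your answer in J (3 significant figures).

W_total ≈ -3420 J

Step 1 (isobaric): W = PΔV = (183 kPa)(15.7 − 34.4 L) = -3422 J.
Step 2 (isochoric): W = 0 (constant volume).
W_total = -3422 + 0 = -3422 J.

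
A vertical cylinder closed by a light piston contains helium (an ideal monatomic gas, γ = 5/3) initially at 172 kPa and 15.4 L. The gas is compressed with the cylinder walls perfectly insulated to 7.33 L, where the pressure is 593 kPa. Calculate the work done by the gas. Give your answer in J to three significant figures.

Adiabatic: W = (P₁V₁ − P₂V₂)/(γ − 1) with γ = 5/3.
P₁V₁ = 2649 J, P₂V₂ = 4347 J.
W = (2649 − 4347) / 0.6667 = -2547 J.

W ≈ -2550 J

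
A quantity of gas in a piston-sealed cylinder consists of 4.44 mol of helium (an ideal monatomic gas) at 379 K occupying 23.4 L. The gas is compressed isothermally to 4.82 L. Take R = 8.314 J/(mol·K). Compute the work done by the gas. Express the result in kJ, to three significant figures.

W ≈ -22.1 kJ

Isothermal: W = nRT ln(V₂/V₁).
W = (4.44)(8.314)(379) × ln(4.82/23.4)
  = 13990 × -1.58
W_by_gas = -22104 J.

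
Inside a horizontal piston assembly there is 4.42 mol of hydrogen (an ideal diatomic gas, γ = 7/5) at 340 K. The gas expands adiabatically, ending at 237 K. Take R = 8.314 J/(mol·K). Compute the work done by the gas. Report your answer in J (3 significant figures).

Adiabatic ⇒ Q = 0, so W_by = −ΔU = nCᵥ(T₁ − T₂).
Cᵥ = 5R/2 = 20.79 J/(mol·K).
W = (4.42)(20.79)(340 − 237) = 9463 J.

W ≈ 9460 J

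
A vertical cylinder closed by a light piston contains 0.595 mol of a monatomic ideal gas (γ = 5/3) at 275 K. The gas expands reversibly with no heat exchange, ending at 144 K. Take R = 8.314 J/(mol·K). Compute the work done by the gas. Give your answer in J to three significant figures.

Adiabatic ⇒ Q = 0, so W_by = −ΔU = nCᵥ(T₁ − T₂).
Cᵥ = 3R/2 = 12.47 J/(mol·K).
W = (0.595)(12.47)(275 − 144) = 972.1 J.

W ≈ 972 J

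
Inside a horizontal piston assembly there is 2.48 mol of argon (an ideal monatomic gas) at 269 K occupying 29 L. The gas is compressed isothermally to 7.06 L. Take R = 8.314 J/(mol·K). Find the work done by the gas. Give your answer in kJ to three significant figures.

W ≈ -7.84 kJ

Isothermal: W = nRT ln(V₂/V₁).
W = (2.48)(8.314)(269) × ln(7.06/29)
  = 5546 × -1.413
W_by_gas = -7836 J.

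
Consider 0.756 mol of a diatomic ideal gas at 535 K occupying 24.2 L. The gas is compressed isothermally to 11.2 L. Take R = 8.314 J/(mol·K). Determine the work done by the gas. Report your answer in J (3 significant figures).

W ≈ -2590 J

Isothermal: W = nRT ln(V₂/V₁).
W = (0.756)(8.314)(535) × ln(11.2/24.2)
  = 3363 × -0.7704
W_by_gas = -2591 J.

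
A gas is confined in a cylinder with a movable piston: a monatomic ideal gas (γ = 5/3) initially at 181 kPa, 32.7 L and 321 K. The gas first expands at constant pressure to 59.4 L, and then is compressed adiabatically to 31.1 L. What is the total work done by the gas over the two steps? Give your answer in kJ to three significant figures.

Step 1 (isobaric): W = PΔV = (181 kPa)(59.4 − 32.7 L) = 4833 J.
After step 1: P = 181 kPa, V = 59.4 L, T = 583.1 K.
Step 2 (adiabatic): W = (P₁V₁ − P₂V₂)/(γ−1) = (10751 − 16551)/0.667 = -8699 J.
W_total = 4833 − 8699 = -3866 J.

W_total ≈ -3.87 kJ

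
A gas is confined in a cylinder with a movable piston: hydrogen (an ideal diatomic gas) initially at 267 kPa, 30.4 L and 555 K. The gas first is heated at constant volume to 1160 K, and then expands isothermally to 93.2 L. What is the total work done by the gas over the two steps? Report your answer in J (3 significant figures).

W_total ≈ 19000 J

Step 1 (isochoric): W = 0 (constant volume).
After step 1: P = 558.1 kPa (V unchanged).
Step 2 (isothermal): W = P₁V₁ ln(V₂/V₁) = (16965) ln(93.2/30.4) = 19006 J.
W_total = 0 + 19006 = 19006 J.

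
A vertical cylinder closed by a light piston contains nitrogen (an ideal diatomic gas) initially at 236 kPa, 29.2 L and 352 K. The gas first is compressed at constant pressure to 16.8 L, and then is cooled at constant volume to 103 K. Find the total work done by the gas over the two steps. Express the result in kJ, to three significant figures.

Step 1 (isobaric): W = PΔV = (236 kPa)(16.8 − 29.2 L) = -2926 J.
Step 2 (isochoric): W = 0 (constant volume).
W_total = -2926 + 0 = -2926 J.

W_total ≈ -2.93 kJ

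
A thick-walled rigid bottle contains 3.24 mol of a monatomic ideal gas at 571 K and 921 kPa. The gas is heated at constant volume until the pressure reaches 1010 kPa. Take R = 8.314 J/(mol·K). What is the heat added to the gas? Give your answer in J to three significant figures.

Q ≈ 2230 J

Constant volume ⇒ W = 0, so Q = ΔU = nCᵥΔT with Cᵥ = 3R/2 = 12.47 J/(mol·K).
At constant V, T₂/T₁ = P₂/P₁ ⇒ ΔT = T₁(P₂/P₁ − 1) = 571·(1010/921 − 1) = 55.18 K.
ΔU = (3.24)(12.47)(55.18) = 2230 J.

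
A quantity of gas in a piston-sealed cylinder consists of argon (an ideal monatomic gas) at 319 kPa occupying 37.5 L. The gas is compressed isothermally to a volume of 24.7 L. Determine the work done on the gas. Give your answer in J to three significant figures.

W ≈ 4990 J

Isothermal: W = nRT ln(V₂/V₁) = P₁V₁ ln(V₂/V₁).
P₁V₁ = (319 kPa)(37.5 L) = 11962 J.
W = 11962 × ln(24.7/37.5) = 11962 × -0.4175
W_by_gas = -4995 J; work on gas = −W_by = 4995 J.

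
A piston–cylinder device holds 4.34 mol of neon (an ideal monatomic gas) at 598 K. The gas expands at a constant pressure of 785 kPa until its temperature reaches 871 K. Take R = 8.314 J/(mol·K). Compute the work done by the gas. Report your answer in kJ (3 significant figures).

W ≈ 9.85 kJ

Isobaric: W = P ΔV = nR ΔT.
W = (4.34)(8.314)(871 − 598) = 9851 J.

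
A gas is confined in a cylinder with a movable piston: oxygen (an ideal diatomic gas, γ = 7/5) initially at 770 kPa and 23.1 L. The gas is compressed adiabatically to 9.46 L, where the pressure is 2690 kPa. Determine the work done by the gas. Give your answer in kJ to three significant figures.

W ≈ -19.2 kJ

Adiabatic: W = (P₁V₁ − P₂V₂)/(γ − 1) with γ = 7/5.
P₁V₁ = 17787 J, P₂V₂ = 25447 J.
W = (17787 − 25447) / 0.4 = -19151 J.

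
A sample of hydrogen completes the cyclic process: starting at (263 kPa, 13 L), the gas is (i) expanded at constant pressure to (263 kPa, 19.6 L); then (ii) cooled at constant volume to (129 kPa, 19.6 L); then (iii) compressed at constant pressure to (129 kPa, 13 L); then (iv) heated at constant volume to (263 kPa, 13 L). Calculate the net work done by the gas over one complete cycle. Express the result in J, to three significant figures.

Constant-volume legs do no work.
W(i) = (263)(19.6 − 13) = 1736 J; W(iii) = (129)(13 − 19.6) = -851.4 J.
W_net = 1736 − 851.4 = 884.4 J (the clockwise enclosed area).

W_net ≈ 884 J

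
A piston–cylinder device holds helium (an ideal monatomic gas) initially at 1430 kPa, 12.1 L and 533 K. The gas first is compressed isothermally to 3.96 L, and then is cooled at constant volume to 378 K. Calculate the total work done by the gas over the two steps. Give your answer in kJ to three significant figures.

Step 1 (isothermal): W = P₁V₁ ln(V₂/V₁) = (17303) ln(3.96/12.1) = -19327 J.
Step 2 (isochoric): W = 0 (constant volume).
W_total = -19327 + 0 = -19327 J.

W_total ≈ -19.3 kJ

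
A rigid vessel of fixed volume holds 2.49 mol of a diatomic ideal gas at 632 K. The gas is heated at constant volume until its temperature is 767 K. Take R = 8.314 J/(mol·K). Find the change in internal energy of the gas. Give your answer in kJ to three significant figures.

Constant volume ⇒ W = 0, so Q = ΔU = nCᵥΔT with Cᵥ = 5R/2 = 20.79 J/(mol·K).
ΔU = (2.49)(20.79)(767 − 632) = 6987 J.

ΔU ≈ 6.99 kJ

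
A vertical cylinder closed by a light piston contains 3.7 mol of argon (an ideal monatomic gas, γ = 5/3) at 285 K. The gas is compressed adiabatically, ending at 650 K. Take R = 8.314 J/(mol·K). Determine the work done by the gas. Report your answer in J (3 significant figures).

W ≈ -16800 J

Adiabatic ⇒ Q = 0, so W_by = −ΔU = nCᵥ(T₁ − T₂).
Cᵥ = 3R/2 = 12.47 J/(mol·K).
W = (3.7)(12.47)(285 − 650) = -16842 J.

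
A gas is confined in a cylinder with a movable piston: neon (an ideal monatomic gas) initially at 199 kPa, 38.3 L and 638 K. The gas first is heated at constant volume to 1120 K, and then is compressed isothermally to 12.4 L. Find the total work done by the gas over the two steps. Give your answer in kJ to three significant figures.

W_total ≈ -15.1 kJ

Step 1 (isochoric): W = 0 (constant volume).
After step 1: P = 349.3 kPa (V unchanged).
Step 2 (isothermal): W = P₁V₁ ln(V₂/V₁) = (13380) ln(12.4/38.3) = -15089 J.
W_total = 0 − 15089 = -15089 J.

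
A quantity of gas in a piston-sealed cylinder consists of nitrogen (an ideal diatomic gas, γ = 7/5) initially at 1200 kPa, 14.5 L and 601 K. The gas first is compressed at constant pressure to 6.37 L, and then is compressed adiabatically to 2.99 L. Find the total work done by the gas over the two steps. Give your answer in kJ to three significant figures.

Step 1 (isobaric): W = PΔV = (1200 kPa)(6.37 − 14.5 L) = -9756 J.
After step 1: P = 1200 kPa, V = 6.37 L, T = 264 K.
Step 2 (adiabatic): W = (P₁V₁ − P₂V₂)/(γ−1) = (7644 − 10344)/0.4 = -6751 J.
W_total = -9756 − 6751 = -16507 J.

W_total ≈ -16.5 kJ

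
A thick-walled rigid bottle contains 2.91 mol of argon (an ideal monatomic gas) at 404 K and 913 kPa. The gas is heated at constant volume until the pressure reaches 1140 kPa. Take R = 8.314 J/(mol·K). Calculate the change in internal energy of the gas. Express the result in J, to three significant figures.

ΔU ≈ 3650 J

Constant volume ⇒ W = 0, so Q = ΔU = nCᵥΔT with Cᵥ = 3R/2 = 12.47 J/(mol·K).
At constant V, T₂/T₁ = P₂/P₁ ⇒ ΔT = T₁(P₂/P₁ − 1) = 404·(1140/913 − 1) = 100.4 K.
ΔU = (2.91)(12.47)(100.4) = 3645 J.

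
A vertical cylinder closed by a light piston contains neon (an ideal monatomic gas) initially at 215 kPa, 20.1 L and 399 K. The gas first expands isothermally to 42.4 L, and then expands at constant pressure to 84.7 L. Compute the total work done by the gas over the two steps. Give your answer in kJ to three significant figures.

Step 1 (isothermal): W = P₁V₁ ln(V₂/V₁) = (4322) ln(42.4/20.1) = 3226 J.
After step 1: P = 101.9 kPa, V = 42.4 L, T = 399 K.
Step 2 (isobaric): W = PΔV = (101.9 kPa)(84.7 − 42.4 L) = 4311 J.
W_total = 3226 + 4311 = 7537 J.

W_total ≈ 7.54 kJ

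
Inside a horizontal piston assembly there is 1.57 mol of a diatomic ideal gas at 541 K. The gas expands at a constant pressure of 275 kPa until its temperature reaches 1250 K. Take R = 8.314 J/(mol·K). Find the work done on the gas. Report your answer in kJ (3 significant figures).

Isobaric: W = P ΔV = nR ΔT.
W = (1.57)(8.314)(1250 − 541) = 9255 J.
Work on gas = −W_by = -9255 J.

W ≈ -9.25 kJ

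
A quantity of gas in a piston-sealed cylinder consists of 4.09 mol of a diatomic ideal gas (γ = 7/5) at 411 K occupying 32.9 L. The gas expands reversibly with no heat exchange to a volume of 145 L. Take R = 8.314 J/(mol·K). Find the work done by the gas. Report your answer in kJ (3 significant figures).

W ≈ 15.6 kJ

Adiabatic: TV^(γ−1) = const with γ = 7/5.
T₂ = T₁ (V₁/V₂)^(γ−1) = 411 × (32.9/145)^0.4 = 411 × 0.5525 = 227.1 K.
W_by = nCᵥ(T₁ − T₂) = (4.09)(20.79)(411 − 227.1) = 15635 J.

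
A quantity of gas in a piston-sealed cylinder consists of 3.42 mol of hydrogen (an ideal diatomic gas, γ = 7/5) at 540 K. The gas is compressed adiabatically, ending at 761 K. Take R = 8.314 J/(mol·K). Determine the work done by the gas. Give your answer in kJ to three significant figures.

Adiabatic ⇒ Q = 0, so W_by = −ΔU = nCᵥ(T₁ − T₂).
Cᵥ = 5R/2 = 20.79 J/(mol·K).
W = (3.42)(20.79)(540 − 761) = -15710 J.

W ≈ -15.7 kJ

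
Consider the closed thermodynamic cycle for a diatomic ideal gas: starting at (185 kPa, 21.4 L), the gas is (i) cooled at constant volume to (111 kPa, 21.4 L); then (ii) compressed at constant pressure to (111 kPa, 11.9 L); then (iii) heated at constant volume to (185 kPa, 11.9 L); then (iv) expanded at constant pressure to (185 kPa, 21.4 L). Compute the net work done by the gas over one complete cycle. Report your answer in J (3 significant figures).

Constant-volume legs do no work.
W(ii) = (111)(11.9 − 21.4) = -1054 J; W(iv) = (185)(21.4 − 11.9) = 1757 J.
W_net = -1054 + 1757 = 703 J (the clockwise enclosed area).

W_net ≈ 703 J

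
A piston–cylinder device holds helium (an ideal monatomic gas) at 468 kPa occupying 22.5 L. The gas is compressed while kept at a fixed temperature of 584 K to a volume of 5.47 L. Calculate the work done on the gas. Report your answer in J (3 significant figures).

Isothermal: W = nRT ln(V₂/V₁) = P₁V₁ ln(V₂/V₁).
P₁V₁ = (468 kPa)(22.5 L) = 10530 J.
W = 10530 × ln(5.47/22.5) = 10530 × -1.414
W_by_gas = -14892 J; work on gas = −W_by = 14892 J.

W ≈ 14900 J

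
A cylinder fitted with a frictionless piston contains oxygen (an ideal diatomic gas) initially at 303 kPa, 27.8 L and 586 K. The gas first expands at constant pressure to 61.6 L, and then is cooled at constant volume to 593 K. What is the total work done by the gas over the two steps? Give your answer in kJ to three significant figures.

Step 1 (isobaric): W = PΔV = (303 kPa)(61.6 − 27.8 L) = 10241 J.
Step 2 (isochoric): W = 0 (constant volume).
W_total = 10241 + 0 = 10241 J.

W_total ≈ 10.2 kJ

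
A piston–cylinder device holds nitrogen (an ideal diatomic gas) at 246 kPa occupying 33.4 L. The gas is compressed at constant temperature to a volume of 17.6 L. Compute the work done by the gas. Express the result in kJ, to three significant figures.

Isothermal: W = nRT ln(V₂/V₁) = P₁V₁ ln(V₂/V₁).
P₁V₁ = (246 kPa)(33.4 L) = 8216 J.
W = 8216 × ln(17.6/33.4) = 8216 × -0.6407
W_by_gas = -5264 J.

W ≈ -5.26 kJ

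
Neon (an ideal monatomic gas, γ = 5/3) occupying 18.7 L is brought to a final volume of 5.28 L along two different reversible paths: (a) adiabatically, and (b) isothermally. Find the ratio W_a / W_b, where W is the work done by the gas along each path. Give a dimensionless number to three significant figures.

Path (a) adiabatic: W = P₁V₁(1 − (V₁/V₂)^(γ−1))/(γ−1) → W_a/(P₁V₁) = -1.985.
Path (b) isothermal: W = P₁V₁ ln(V₂/V₁) → W_b/(P₁V₁) = -1.265.
W_a / W_b = -1.985 / -1.265 = 1.57.

W_a / W_b ≈ 1.57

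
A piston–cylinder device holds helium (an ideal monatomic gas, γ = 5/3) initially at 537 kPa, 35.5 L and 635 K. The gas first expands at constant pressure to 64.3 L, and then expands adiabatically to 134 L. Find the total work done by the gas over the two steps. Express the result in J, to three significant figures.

Step 1 (isobaric): W = PΔV = (537 kPa)(64.3 − 35.5 L) = 15466 J.
After step 1: P = 537 kPa, V = 64.3 L, T = 1150 K.
Step 2 (adiabatic): W = (P₁V₁ − P₂V₂)/(γ−1) = (34529 − 21164)/0.667 = 20048 J.
W_total = 15466 + 20048 = 35514 J.

W_total ≈ 35500 J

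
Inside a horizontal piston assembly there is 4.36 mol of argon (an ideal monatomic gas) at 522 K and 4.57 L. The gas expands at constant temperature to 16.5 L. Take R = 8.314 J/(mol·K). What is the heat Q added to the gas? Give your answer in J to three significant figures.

Isothermal ⇒ ΔU = 0, so Q = W = nRT ln(V₂/V₁).
Q = (4.36)(8.314)(522) ln(16.5/4.57) = 18922 × 1.284 = 24293 J.

Q ≈ 24300 J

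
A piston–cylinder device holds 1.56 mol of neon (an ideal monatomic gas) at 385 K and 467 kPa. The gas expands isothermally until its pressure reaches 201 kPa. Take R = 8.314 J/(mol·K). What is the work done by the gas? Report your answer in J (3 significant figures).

Isothermal process: W = nRT ln(V₂/V₁) = nRT ln(P₁/P₂).
W = (1.56)(8.314)(385) × ln(467/201)
  = 4993 × ln(2.323) = 4993 × 0.843
W_by_gas = 4210 J.

W ≈ 4210 J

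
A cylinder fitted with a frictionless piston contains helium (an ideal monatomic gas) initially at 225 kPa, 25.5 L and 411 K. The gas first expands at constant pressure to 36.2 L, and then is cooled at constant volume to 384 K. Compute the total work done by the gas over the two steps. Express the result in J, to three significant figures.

Step 1 (isobaric): W = PΔV = (225 kPa)(36.2 − 25.5 L) = 2408 J.
Step 2 (isochoric): W = 0 (constant volume).
W_total = 2408 + 0 = 2408 J.

W_total ≈ 2410 J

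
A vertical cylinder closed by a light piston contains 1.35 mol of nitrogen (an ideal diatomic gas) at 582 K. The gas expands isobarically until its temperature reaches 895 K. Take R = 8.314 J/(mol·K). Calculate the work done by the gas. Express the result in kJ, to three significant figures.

Isobaric: W = P ΔV = nR ΔT.
W = (1.35)(8.314)(895 − 582) = 3513 J.

W ≈ 3.51 kJ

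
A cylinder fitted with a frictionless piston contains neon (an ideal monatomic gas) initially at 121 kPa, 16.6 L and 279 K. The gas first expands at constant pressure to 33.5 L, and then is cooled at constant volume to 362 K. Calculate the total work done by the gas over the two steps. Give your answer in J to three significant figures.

W_total ≈ 2040 J

Step 1 (isobaric): W = PΔV = (121 kPa)(33.5 − 16.6 L) = 2045 J.
Step 2 (isochoric): W = 0 (constant volume).
W_total = 2045 + 0 = 2045 J.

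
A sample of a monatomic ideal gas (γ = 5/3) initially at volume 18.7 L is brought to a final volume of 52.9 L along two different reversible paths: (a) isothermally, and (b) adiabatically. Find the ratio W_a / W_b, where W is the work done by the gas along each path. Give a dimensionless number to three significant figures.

W_a / W_b ≈ 1.39

Path (a) isothermal: W = P₁V₁ ln(V₂/V₁) → W_a/(P₁V₁) = 1.04.
Path (b) adiabatic: W = P₁V₁(1 − (V₁/V₂)^(γ−1))/(γ−1) → W_b/(P₁V₁) = 0.7501.
W_a / W_b = 1.04 / 0.7501 = 1.386.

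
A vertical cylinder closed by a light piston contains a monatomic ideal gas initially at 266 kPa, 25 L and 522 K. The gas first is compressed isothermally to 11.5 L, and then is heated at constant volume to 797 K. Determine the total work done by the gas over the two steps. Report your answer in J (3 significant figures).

W_total ≈ -5160 J

Step 1 (isothermal): W = P₁V₁ ln(V₂/V₁) = (6650) ln(11.5/25) = -5164 J.
Step 2 (isochoric): W = 0 (constant volume).
W_total = -5164 + 0 = -5164 J.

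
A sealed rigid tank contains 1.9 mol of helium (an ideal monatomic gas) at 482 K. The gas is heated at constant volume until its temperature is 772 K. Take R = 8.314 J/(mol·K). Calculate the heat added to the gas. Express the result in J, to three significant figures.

Q ≈ 6870 J

Constant volume ⇒ W = 0, so Q = ΔU = nCᵥΔT with Cᵥ = 3R/2 = 12.47 J/(mol·K).
ΔU = (1.9)(12.47)(772 − 482) = 6872 J.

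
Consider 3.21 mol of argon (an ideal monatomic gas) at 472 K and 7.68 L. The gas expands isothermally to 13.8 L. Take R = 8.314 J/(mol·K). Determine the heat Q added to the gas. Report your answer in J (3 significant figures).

Isothermal ⇒ ΔU = 0, so Q = W = nRT ln(V₂/V₁).
Q = (3.21)(8.314)(472) ln(13.8/7.68) = 12597 × 0.586 = 7382 J.

Q ≈ 7380 J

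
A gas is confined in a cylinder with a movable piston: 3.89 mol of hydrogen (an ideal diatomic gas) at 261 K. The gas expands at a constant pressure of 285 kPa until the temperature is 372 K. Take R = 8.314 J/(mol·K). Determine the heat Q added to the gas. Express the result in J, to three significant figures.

Isobaric: W = nRΔT = (3.89)(8.314)(111) = 3590 J.
ΔU = nCᵥΔT with Cᵥ = 5R/2: ΔU = (3.89)(20.79)(111) = 8975 J.
Q = ΔU + W = 8975 + 3590 = 12565 J.

Q ≈ 12600 J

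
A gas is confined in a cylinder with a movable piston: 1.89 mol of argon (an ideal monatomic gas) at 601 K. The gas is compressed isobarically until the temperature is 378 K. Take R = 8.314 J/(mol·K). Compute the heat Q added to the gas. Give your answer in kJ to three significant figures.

Isobaric: W = nRΔT = (1.89)(8.314)(-223) = -3504 J.
ΔU = nCᵥΔT with Cᵥ = 3R/2: ΔU = (1.89)(12.47)(-223) = -5256 J.
Q = ΔU + W = -5256 − 3504 = -8760 J.

Q ≈ -8.76 kJ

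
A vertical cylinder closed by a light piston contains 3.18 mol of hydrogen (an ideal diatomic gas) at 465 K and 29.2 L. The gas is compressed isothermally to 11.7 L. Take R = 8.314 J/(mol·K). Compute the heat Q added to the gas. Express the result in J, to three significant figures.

Isothermal ⇒ ΔU = 0, so Q = W = nRT ln(V₂/V₁).
Q = (3.18)(8.314)(465) ln(11.7/29.2) = 12294 × -0.9146 = -11244 J.

Q ≈ -11200 J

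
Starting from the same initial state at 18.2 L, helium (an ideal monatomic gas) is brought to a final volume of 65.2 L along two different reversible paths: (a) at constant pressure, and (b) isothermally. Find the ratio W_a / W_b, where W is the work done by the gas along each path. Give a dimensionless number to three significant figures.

W_a / W_b ≈ 2.02

Path (a) isobaric: W = P₁(V₂ − V₁) → W_a/(P₁V₁) = 2.582.
Path (b) isothermal: W = P₁V₁ ln(V₂/V₁) → W_b/(P₁V₁) = 1.276.
W_a / W_b = 2.582 / 1.276 = 2.024.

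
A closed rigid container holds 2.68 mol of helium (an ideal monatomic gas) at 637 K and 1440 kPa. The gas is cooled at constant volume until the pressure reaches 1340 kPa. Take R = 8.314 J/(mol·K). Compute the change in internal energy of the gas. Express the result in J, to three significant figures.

ΔU ≈ -1480 J

Constant volume ⇒ W = 0, so Q = ΔU = nCᵥΔT with Cᵥ = 3R/2 = 12.47 J/(mol·K).
At constant V, T₂/T₁ = P₂/P₁ ⇒ ΔT = T₁(P₂/P₁ − 1) = 637·(1340/1440 − 1) = -44.24 K.
ΔU = (2.68)(12.47)(-44.24) = -1478 J.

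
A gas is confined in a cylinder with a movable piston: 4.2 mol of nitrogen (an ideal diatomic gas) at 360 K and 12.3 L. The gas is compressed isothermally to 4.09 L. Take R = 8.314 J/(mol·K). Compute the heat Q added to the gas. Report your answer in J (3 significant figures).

Q ≈ -13800 J

Isothermal ⇒ ΔU = 0, so Q = W = nRT ln(V₂/V₁).
Q = (4.2)(8.314)(360) ln(4.09/12.3) = 12571 × -1.101 = -13841 J.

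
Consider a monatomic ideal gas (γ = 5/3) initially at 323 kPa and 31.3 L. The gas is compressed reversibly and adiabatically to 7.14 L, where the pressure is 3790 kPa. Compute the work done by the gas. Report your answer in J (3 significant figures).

W ≈ -25400 J

Adiabatic: W = (P₁V₁ − P₂V₂)/(γ − 1) with γ = 5/3.
P₁V₁ = 10110 J, P₂V₂ = 27061 J.
W = (10110 − 27061) / 0.6667 = -25426 J.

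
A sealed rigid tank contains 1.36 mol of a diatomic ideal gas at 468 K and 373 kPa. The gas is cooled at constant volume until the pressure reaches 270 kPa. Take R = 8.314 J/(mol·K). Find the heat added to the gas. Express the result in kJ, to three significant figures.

Q ≈ -3.65 kJ

Constant volume ⇒ W = 0, so Q = ΔU = nCᵥΔT with Cᵥ = 5R/2 = 20.79 J/(mol·K).
At constant V, T₂/T₁ = P₂/P₁ ⇒ ΔT = T₁(P₂/P₁ − 1) = 468·(270/373 − 1) = -129.2 K.
ΔU = (1.36)(20.79)(-129.2) = -3653 J.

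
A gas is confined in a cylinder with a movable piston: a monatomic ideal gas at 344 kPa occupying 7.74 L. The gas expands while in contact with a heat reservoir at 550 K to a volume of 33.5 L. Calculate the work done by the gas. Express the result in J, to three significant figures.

Isothermal: W = nRT ln(V₂/V₁) = P₁V₁ ln(V₂/V₁).
P₁V₁ = (344 kPa)(7.74 L) = 2663 J.
W = 2663 × ln(33.5/7.74) = 2663 × 1.465
W_by_gas = 3901 J.

W ≈ 3900 J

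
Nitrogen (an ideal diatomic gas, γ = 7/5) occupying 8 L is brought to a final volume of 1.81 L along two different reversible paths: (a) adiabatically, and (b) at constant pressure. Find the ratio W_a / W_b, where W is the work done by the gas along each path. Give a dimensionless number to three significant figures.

Path (a) adiabatic: W = P₁V₁(1 − (V₁/V₂)^(γ−1))/(γ−1) → W_a/(P₁V₁) = -2.03.
Path (b) isobaric: W = P₁(V₂ − V₁) → W_b/(P₁V₁) = -0.7737.
W_a / W_b = -2.03 / -0.7737 = 2.624.

W_a / W_b ≈ 2.62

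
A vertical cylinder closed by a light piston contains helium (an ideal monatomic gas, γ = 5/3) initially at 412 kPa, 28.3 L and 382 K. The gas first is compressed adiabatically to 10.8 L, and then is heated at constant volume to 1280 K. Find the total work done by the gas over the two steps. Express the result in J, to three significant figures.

W_total ≈ -15800 J

Step 1 (adiabatic): W = (P₁V₁ − P₂V₂)/(γ−1) = (11660 − 22161)/0.667 = -15752 J.
Step 2 (isochoric): W = 0 (constant volume).
W_total = -15752 + 0 = -15752 J.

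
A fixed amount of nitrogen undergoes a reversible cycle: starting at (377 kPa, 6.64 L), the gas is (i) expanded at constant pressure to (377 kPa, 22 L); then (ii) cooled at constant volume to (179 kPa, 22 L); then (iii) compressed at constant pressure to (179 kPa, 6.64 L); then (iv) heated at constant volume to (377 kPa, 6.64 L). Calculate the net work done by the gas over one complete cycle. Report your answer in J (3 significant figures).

Constant-volume legs do no work.
W(i) = (377)(22 − 6.64) = 5791 J; W(iii) = (179)(6.64 − 22) = -2749 J.
W_net = 5791 − 2749 = 3041 J (the clockwise enclosed area).

W_net ≈ 3040 J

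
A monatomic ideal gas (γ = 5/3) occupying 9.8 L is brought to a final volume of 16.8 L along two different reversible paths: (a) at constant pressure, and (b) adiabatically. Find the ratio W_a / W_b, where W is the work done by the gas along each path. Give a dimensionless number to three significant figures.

Path (a) isobaric: W = P₁(V₂ − V₁) → W_a/(P₁V₁) = 0.7143.
Path (b) adiabatic: W = P₁V₁(1 − (V₁/V₂)^(γ−1))/(γ−1) → W_b/(P₁V₁) = 0.4528.
W_a / W_b = 0.7143 / 0.4528 = 1.578.

W_a / W_b ≈ 1.58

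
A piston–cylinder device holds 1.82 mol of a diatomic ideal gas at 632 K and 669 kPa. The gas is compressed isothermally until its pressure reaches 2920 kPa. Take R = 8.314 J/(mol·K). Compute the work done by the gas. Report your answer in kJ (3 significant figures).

Isothermal process: W = nRT ln(V₂/V₁) = nRT ln(P₁/P₂).
W = (1.82)(8.314)(632) × ln(669/2920)
  = 9563 × ln(0.2291) = 9563 × -1.474
W_by_gas = -14092 J.

W ≈ -14.1 kJ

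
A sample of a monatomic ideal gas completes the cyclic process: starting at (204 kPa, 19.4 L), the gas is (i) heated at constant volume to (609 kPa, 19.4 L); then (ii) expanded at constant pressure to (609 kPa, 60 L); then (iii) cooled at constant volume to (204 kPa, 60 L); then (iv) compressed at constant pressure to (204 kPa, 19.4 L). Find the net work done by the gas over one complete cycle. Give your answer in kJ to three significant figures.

Constant-volume legs do no work.
W(ii) = (609)(60 − 19.4) = 24725 J; W(iv) = (204)(19.4 − 60) = -8282 J.
W_net = 24725 − 8282 = 16443 J (the clockwise enclosed area).

W_net ≈ 16.4 kJ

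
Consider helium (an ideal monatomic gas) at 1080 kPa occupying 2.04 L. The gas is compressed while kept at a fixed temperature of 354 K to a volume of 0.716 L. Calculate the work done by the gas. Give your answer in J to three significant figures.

Isothermal: W = nRT ln(V₂/V₁) = P₁V₁ ln(V₂/V₁).
P₁V₁ = (1080 kPa)(2.04 L) = 2203 J.
W = 2203 × ln(0.716/2.04) = 2203 × -1.047
W_by_gas = -2307 J.

W ≈ -2310 J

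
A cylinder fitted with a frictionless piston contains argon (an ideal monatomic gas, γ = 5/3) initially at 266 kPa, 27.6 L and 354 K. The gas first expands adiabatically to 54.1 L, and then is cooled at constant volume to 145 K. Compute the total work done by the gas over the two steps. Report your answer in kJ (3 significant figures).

W_total ≈ 3.98 kJ

Step 1 (adiabatic): W = (P₁V₁ − P₂V₂)/(γ−1) = (7342 − 4687)/0.667 = 3981 J.
Step 2 (isochoric): W = 0 (constant volume).
W_total = 3981 + 0 = 3981 J.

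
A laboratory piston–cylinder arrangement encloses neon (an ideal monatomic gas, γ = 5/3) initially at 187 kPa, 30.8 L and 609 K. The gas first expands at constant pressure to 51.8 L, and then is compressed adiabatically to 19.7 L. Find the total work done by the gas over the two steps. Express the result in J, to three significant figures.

W_total ≈ -9220 J

Step 1 (isobaric): W = PΔV = (187 kPa)(51.8 − 30.8 L) = 3927 J.
After step 1: P = 187 kPa, V = 51.8 L, T = 1024 K.
Step 2 (adiabatic): W = (P₁V₁ − P₂V₂)/(γ−1) = (9687 − 18454)/0.667 = -13150 J.
W_total = 3927 − 13150 = -9223 J.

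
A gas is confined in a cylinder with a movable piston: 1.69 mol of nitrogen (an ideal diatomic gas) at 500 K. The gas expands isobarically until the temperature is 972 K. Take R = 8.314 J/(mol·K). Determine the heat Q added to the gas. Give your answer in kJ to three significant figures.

Isobaric: W = nRΔT = (1.69)(8.314)(472) = 6632 J.
ΔU = nCᵥΔT with Cᵥ = 5R/2: ΔU = (1.69)(20.79)(472) = 16580 J.
Q = ΔU + W = 16580 + 6632 = 23212 J.

Q ≈ 23.2 kJ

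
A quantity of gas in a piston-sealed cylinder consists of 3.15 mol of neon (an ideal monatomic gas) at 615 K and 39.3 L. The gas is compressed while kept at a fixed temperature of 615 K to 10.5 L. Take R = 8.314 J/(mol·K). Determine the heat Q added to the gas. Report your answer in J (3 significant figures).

Isothermal ⇒ ΔU = 0, so Q = W = nRT ln(V₂/V₁).
Q = (3.15)(8.314)(615) ln(10.5/39.3) = 16106 × -1.32 = -21258 J.

Q ≈ -21300 J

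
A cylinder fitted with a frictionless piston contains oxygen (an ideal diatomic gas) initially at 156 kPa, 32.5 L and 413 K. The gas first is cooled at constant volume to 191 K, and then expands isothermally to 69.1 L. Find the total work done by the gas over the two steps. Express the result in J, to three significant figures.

Step 1 (isochoric): W = 0 (constant volume).
After step 1: P = 72.15 kPa (V unchanged).
Step 2 (isothermal): W = P₁V₁ ln(V₂/V₁) = (2345) ln(69.1/32.5) = 1769 J.
W_total = 0 + 1769 = 1769 J.

W_total ≈ 1770 J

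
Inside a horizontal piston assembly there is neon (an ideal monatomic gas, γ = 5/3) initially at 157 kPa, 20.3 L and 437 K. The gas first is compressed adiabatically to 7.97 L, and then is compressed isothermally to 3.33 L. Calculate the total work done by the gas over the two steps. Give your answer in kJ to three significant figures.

Step 1 (adiabatic): W = (P₁V₁ − P₂V₂)/(γ−1) = (3187 − 5944)/0.667 = -4136 J.
After step 1: P = 745.8 kPa, V = 7.97 L, T = 815 K.
Step 2 (isothermal): W = P₁V₁ ln(V₂/V₁) = (5944) ln(3.33/7.97) = -5188 J.
W_total = -4136 − 5188 = -9323 J.

W_total ≈ -9.32 kJ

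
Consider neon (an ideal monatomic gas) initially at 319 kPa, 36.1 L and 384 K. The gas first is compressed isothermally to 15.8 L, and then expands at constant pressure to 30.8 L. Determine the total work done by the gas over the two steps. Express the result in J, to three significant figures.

W_total ≈ 1420 J

Step 1 (isothermal): W = P₁V₁ ln(V₂/V₁) = (11516) ln(15.8/36.1) = -9515 J.
After step 1: P = 728.9 kPa, V = 15.8 L, T = 384 K.
Step 2 (isobaric): W = PΔV = (728.9 kPa)(30.8 − 15.8 L) = 10933 J.
W_total = -9515 + 10933 = 1417 J.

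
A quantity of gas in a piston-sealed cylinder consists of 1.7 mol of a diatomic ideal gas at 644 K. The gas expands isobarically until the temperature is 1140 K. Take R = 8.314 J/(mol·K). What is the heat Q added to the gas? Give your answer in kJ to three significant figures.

Q ≈ 24.5 kJ

Isobaric: W = nRΔT = (1.7)(8.314)(496) = 7010 J.
ΔU = nCᵥΔT with Cᵥ = 5R/2: ΔU = (1.7)(20.79)(496) = 17526 J.
Q = ΔU + W = 17526 + 7010 = 24536 J.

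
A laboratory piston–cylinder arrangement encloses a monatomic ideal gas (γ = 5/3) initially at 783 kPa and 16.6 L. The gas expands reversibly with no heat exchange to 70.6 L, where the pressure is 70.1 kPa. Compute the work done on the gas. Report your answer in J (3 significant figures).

Adiabatic: W = (P₁V₁ − P₂V₂)/(γ − 1) with γ = 5/3.
P₁V₁ = 12998 J, P₂V₂ = 4949 J.
W = (12998 − 4949) / 0.6667 = 12073 J.
Work on gas = −W_by = -12073 J.

W ≈ -12100 J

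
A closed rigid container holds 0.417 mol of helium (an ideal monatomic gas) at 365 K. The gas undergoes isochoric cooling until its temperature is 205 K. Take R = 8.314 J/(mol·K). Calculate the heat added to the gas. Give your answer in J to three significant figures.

Constant volume ⇒ W = 0, so Q = ΔU = nCᵥΔT with Cᵥ = 3R/2 = 12.47 J/(mol·K).
ΔU = (0.417)(12.47)(205 − 365) = -832.1 J.

Q ≈ -832 J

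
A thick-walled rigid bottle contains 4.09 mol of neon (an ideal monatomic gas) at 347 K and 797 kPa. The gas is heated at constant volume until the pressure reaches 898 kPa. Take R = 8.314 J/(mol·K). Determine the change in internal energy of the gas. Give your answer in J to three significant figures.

ΔU ≈ 2240 J

Constant volume ⇒ W = 0, so Q = ΔU = nCᵥΔT with Cᵥ = 3R/2 = 12.47 J/(mol·K).
At constant V, T₂/T₁ = P₂/P₁ ⇒ ΔT = T₁(P₂/P₁ − 1) = 347·(898/797 − 1) = 43.97 K.
ΔU = (4.09)(12.47)(43.97) = 2243 J.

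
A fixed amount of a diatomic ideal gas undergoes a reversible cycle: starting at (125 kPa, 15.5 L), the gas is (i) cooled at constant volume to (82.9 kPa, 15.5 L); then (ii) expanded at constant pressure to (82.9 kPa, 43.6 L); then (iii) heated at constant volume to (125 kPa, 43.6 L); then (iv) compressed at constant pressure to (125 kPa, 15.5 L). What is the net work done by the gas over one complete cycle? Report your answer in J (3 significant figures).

W_net ≈ -1180 J

Constant-volume legs do no work.
W(ii) = (82.9)(43.6 − 15.5) = 2329 J; W(iv) = (125)(15.5 − 43.6) = -3512 J.
W_net = 2329 − 3512 = -1183 J (the counter-clockwise enclosed area).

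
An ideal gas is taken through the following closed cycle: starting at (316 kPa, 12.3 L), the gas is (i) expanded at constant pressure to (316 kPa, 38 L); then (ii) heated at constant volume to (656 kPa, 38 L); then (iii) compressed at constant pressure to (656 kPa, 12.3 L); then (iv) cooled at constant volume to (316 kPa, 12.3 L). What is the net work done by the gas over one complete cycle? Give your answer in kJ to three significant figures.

Constant-volume legs do no work.
W(i) = (316)(38 − 12.3) = 8121 J; W(iii) = (656)(12.3 − 38) = -16859 J.
W_net = 8121 − 16859 = -8738 J (the counter-clockwise enclosed area).

W_net ≈ -8.74 kJ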